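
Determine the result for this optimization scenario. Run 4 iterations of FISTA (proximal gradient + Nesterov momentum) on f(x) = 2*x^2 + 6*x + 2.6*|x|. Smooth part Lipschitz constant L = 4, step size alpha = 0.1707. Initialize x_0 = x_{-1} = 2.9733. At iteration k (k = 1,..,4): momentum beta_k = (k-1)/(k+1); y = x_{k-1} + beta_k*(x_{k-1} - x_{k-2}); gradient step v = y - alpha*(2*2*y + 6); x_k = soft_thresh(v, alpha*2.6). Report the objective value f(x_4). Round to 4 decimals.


FISTA on f(x) = 2*x^2 + 6*x + 2.6*|x|
L = 4, alpha = 0.1707
Iteration 1: beta = 0.0, y = 2.9733 + 0.0*(2.9733 - 2.9733) = 2.9733
  grad(y) = 17.8932, v = y - alpha*grad = -0.0811
  prox(v) = soft_thresh(-0.0811, 0.4438) = 0.0
Iteration 2: beta = 0.3333, y = 0.0 + 0.3333*(0.0 - 2.9733) = -0.9911
  grad(y) = 2.0356, v = y - alpha*grad = -1.3386
  prox(v) = soft_thresh(-1.3386, 0.4438) = -0.8948
Iteration 3: beta = 0.5, y = -0.8948 + 0.5*(-0.8948 - 0.0) = -1.3421
  grad(y) = 0.6315, v = y - alpha*grad = -1.4499
  prox(v) = soft_thresh(-1.4499, 0.4438) = -1.0061
Iteration 4: beta = 0.6, y = -1.0061 + 0.6*(-1.0061 + 0.8948) = -1.0729
  grad(y) = 1.7083, v = y - alpha*grad = -1.3645
  prox(v) = soft_thresh(-1.3645, 0.4438) = -0.9207
f(x_4) = 2*(-0.9207)^2 + 6*(-0.9207) + 2.6*|-0.9207| = -1.435


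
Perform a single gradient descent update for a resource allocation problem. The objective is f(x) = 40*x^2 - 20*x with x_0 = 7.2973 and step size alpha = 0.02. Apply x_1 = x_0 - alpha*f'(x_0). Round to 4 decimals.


We compute the gradient at x_0 and apply the update.
f'(x) = 80*x - 20
f'(7.2973) = 80*7.2973 - 20 = 563.784
x_1 = 7.2973 - 0.02*563.784 = -3.9784


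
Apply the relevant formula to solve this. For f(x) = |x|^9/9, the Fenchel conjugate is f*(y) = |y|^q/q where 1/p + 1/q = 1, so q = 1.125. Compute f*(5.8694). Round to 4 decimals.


The conjugate exponent q satisfies 1/p + 1/q = 1.
p = 9, so q = 9/(9 - 1) = 1.125
|y|^q = 5.8694^1.125 = 7.3226
f*(5.8694) = 7.3226 / 1.125 = 6.509


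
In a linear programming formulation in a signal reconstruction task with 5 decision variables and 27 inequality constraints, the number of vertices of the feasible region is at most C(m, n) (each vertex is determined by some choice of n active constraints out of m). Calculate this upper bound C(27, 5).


Each vertex corresponds to some choice of n active constraints out of m, so the number of vertices is at most C(m, n) = m! / (n!(m-n)!).
m = 27, n = 5
Numerator: 27 * 26 * 25 * 24 * 23
Denominator: 5! = 120
C(27, 5) = 80730


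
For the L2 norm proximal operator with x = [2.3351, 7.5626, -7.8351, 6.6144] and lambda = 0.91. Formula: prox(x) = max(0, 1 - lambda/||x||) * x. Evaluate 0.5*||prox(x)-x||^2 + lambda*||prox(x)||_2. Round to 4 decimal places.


Step 1: Compute ||x||.
||x|| = 12.9532
Step 2: Compute scaling factor.
scale = max(0, 1 - 0.91/12.9532) = 0.9297
Step 3: prox(x) = [2.1711, 7.0313, -7.2847, 6.1497]
||prox(x)|| = 12.0432
Step 4: Proximal objective.
0.5*||prox-x||^2 = 0.4141
lambda*||prox|| = 10.9593
Total = 11.3733


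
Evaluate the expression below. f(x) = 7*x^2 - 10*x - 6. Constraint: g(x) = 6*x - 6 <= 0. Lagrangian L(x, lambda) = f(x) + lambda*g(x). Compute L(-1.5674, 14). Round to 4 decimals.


Step 1: Evaluate f(x).
f(-1.5674) = 7*(-1.5674)^2 - 10*(-1.5674) - 6 = 26.8712
Step 2: Evaluate g(x).
g(-1.5674) = 6*-1.5674 - 6 = -15.4044
Step 3: Compute Lagrangian.
L = 26.8712 + 14*-15.4044 = -188.7904


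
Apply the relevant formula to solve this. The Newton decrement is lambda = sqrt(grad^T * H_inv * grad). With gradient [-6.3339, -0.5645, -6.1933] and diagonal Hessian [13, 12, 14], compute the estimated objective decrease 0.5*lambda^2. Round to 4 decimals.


Step 1: H is diagonal, so H^(-1) * g = [-0.4872, -0.047, -0.4424].
Step 2: g^T H^(-1) g = sum_i g_i^2 / H_ii
  = (-6.3339)^2/13 + (-0.5645)^2/12 + (-6.1933)^2/14
  = 3.086 + 0.0266 + 2.7398 = 5.8524
Step 3: Objective decrease = 0.5 * g^T H^(-1) g = 2.9262


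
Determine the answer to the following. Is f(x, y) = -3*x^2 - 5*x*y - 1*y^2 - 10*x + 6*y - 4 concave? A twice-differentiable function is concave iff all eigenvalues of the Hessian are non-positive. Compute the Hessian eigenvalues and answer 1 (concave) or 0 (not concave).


The Hessian of f(x,y) = -3*x^2 - 5*x*y - 1*y^2 - 10*x + 6*y - 4 is:
H = [[-6, -5], [-5, -2]]
Trace = -6 - 2 = -8
Determinant = -6*-2 - (-5)^2 = -13
Discriminant = (-8)^2 - 4*-13 = 116.0
Eigenvalues: lambda_1 = -9.3852, lambda_2 = 1.3852
The function is not concave.

0


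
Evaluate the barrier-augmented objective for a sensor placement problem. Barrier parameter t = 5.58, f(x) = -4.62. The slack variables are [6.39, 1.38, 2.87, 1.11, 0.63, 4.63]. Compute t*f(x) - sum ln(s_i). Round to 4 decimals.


Step 1: Compute log-barrier.
ln values: [1.8547, 0.3221, 1.0543, 0.1044, -0.462, 1.5326]
phi = -(1.8547 + 0.3221 + 1.0543 + 0.1044 - 0.462 + 1.5326) = -4.406
Step 2: Compute augmented objective.
t*f(x) = 5.58*-4.62 = -25.7796
Total = -25.7796 - 4.406 = -30.1856


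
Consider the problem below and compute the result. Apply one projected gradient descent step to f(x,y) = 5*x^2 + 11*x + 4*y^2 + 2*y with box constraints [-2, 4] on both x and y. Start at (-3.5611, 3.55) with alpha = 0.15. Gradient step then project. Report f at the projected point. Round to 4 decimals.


Step 1: Compute gradient at (-3.5611, 3.55).
grad_x = 2*5*-3.5611 + 11 = -24.611
grad_y = 2*4*3.55 + 2 = 30.4
Step 2: Gradient step.
x_raw = -3.5611 - 0.15*-24.611 = 0.1306
y_raw = 3.55 - 0.15*30.4 = -1.01
Step 3: Project onto [-2, 4].
x_proj = clip(0.1306) = 0.1306
y_proj = clip(-1.01) = -1.01
Step 4: Evaluate f.
f(0.1306, -1.01) = 3.5817


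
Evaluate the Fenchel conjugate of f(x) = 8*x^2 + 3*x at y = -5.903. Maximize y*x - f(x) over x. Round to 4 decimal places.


f*(y) = sup_x {y*x - a*x^2 - b*x} = sup_x {(y-b)*x - a*x^2}
FOC: (y - b) - 2a*x = 0 => x* = (y - b)/(2a)
x* = (-5.903 - 3)/(2*8) = -0.5564
f*(-5.903) = (y-b)^2/(4a) = (-5.903 - 3)^2/(4*8)
= 79.2634/32 = 2.477


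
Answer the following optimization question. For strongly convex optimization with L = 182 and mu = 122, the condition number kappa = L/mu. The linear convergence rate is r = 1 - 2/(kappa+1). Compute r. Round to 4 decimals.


Step 1: Compute the condition number.
kappa = L/mu = 182/122 = 1.4918
Step 2: Compute the convergence rate.
r = 1 - 2/(kappa + 1) = 1 - 2*mu/(L + mu) = (L - mu)/(L + mu) = 60/304 = 0.1974


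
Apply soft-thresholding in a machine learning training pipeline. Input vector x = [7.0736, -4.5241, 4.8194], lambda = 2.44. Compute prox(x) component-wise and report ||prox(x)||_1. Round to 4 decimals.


Soft-thresholding with lambda = 2.44:
prox(7.0736) = sign(7.0736)*max(|7.0736| - 2.44, 0) = 4.6336
prox(-4.5241) = sign(-4.5241)*max(|-4.5241| - 2.44, 0) = -2.0841
prox(4.8194) = sign(4.8194)*max(|4.8194| - 2.44, 0) = 2.3794
prox(x) = [4.6336, -2.0841, 2.3794]
||prox(x)||_1 = 4.6336 + 2.0841 + 2.3794 = 9.0971


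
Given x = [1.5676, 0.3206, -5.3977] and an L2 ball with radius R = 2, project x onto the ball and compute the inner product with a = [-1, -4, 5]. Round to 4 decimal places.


Step 1: Compute ||x|| (intermediates to 6 decimals).
||x|| = sqrt(1.5676^2 + 0.3206^2 + (-5.3977)^2) = 5.62986
Step 2: Project.
Since ||x|| > R, scale = R/||x|| = 2/5.62986 = 0.355249, proj(x) = scale * x
proj(x) = [0.556888, 0.113893, -1.917528]
Step 3: Dot product.
a^T * proj(x) = -1*0.556888 - 4*0.113893 + 5*(-1.917528) = -10.6001


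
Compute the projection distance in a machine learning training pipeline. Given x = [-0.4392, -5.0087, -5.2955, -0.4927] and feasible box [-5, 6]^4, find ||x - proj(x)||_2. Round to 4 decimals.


Project each component onto [-5, 6].
clip(-0.4392) = -0.4392, clip(-5.0087) = -5.0, clip(-5.2955) = -5.0, clip(-0.4927) = -0.4927
Projection = [-0.4392, -5.0, -5.0, -0.4927]
Squared diffs: [0.0, 0.0001, 0.0873, 0.0]
Distance = sqrt(0.0874) = 0.2956


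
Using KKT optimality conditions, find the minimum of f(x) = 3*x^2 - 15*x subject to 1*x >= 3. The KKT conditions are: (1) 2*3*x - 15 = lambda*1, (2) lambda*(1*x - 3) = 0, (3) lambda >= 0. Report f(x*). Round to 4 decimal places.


Step 1: Try lambda = 0 (constraint inactive).
x_unc = 15/(2*3) = 2.5
Check: 1*2.5 = 2.5 < 3 -- violated!
Step 2: Constraint must be active: 1*x = 3
x* = 3/1 = 3.0
lambda = (2*3*3.0 - 15)/1 = 3.0
Step 3: Compute optimal value.
f(x*) = 3*3.0^2 - 15*3.0 = -18.0


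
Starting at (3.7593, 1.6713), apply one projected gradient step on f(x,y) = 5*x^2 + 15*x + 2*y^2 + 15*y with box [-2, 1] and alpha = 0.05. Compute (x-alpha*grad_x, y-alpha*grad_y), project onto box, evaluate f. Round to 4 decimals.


Step 1: Compute gradient at (3.7593, 1.6713).
grad_x = 2*5*3.7593 + 15 = 52.593
grad_y = 2*2*1.6713 + 15 = 21.6852
Step 2: Gradient step.
x_raw = 3.7593 - 0.05*52.593 = 1.1297
y_raw = 1.6713 - 0.05*21.6852 = 0.587
Step 3: Project onto [-2, 1].
x_proj = clip(1.1297) = 1.0
y_proj = clip(0.587) = 0.587
Step 4: Evaluate f.
f(1.0, 0.587) = 29.4948


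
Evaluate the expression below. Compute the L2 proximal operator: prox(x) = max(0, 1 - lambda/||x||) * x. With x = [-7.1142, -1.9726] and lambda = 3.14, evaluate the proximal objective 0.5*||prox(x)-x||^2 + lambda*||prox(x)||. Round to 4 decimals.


Step 1: Compute ||x||.
||x|| = 7.3826
Step 2: Compute scaling factor.
scale = max(0, 1 - 3.14/7.3826) = 0.5747
Step 3: prox(x) = [-4.0884, -1.1336]
||prox(x)|| = 4.2426
Step 4: Proximal objective.
0.5*||prox-x||^2 = 4.9298
lambda*||prox|| = 13.3218
Total = 18.2516


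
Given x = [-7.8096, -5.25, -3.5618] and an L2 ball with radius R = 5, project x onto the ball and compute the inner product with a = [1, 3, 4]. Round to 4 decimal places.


Step 1: Compute ||x|| (intermediates to 6 decimals).
||x|| = sqrt((-7.8096)^2 + (-5.25)^2 + (-3.5618)^2) = 10.061748
Step 2: Project.
Since ||x|| > R, scale = R/||x|| = 5/10.061748 = 0.496932, proj(x) = scale * x
proj(x) = [-3.88084, -2.608893, -1.769972]
Step 3: Dot product.
a^T * proj(x) = 1*(-3.88084) + 3*(-2.608893) + 4*(-1.769972) = -18.7874


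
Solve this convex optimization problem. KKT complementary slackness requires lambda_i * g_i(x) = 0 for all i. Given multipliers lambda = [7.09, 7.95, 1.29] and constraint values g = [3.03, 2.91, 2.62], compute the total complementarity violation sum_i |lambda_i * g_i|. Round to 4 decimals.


KKT complementary slackness check:
lambda_1 * g_1 = 7.09 * 3.03 = 21.4827
lambda_2 * g_2 = 7.95 * 2.91 = 23.1345
lambda_3 * g_3 = 1.29 * 2.62 = 3.3798
Total violation = 21.4827 + 23.1345 + 3.3798 = 47.997


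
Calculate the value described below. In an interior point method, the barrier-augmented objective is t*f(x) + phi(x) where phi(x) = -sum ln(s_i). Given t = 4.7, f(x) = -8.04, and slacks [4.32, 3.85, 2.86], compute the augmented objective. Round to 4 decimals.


Step 1: Compute log-barrier.
ln values: [1.4633, 1.3481, 1.0508]
phi = -(1.4633 + 1.3481 + 1.0508) = -3.8622
Step 2: Compute augmented objective.
t*f(x) = 4.7*-8.04 = -37.788
Total = -37.788 - 3.8622 = -41.6502


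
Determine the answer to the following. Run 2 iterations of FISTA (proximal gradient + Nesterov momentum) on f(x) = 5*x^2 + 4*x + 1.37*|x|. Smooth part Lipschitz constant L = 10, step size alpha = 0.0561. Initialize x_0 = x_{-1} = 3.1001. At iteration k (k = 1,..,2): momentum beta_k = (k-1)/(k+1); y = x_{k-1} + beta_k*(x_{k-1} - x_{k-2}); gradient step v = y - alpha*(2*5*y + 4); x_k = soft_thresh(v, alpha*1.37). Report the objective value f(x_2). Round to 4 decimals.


FISTA on f(x) = 5*x^2 + 4*x + 1.37*|x|
L = 10, alpha = 0.0561
Iteration 1: beta = 0.0, y = 3.1001 + 0.0*(3.1001 - 3.1001) = 3.1001
  grad(y) = 35.001, v = y - alpha*grad = 1.1365
  prox(v) = soft_thresh(1.1365, 0.0769) = 1.0597
Iteration 2: beta = 0.3333, y = 1.0597 + 0.3333*(1.0597 - 3.1001) = 0.3795
  grad(y) = 7.7955, v = y - alpha*grad = -0.0578
  prox(v) = soft_thresh(-0.0578, 0.0769) = 0.0
f(x_2) = 5*0.0^2 + 4*0.0 + 1.37*|0.0| = 0.0


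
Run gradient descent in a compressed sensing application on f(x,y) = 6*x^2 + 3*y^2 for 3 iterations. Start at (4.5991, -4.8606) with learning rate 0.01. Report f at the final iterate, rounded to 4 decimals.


Gradient descent on f(x,y) = 6*x^2 + 3*y^2.
Starting point: (4.5991, -4.8606), alpha = 0.01
Step 1: grad_x = 2*6*4.5991 = 55.1892, grad_y = 2*3*-4.8606 = -29.1636
  x_1 = 4.5991 - 0.01*55.1892 = 4.0472
  y_1 = -4.8606 - 0.01*-29.1636 = -4.569
Step 2: grad_x = 2*6*4.0472 = 48.5665, grad_y = 2*3*-4.569 = -27.4138
  x_2 = 4.0472 - 0.01*48.5665 = 3.5615
  y_2 = -4.569 - 0.01*-27.4138 = -4.2948
Step 3: grad_x = 2*6*3.5615 = 42.7385, grad_y = 2*3*-4.2948 = -25.769
  x_3 = 3.5615 - 0.01*42.7385 = 3.1342
  y_3 = -4.2948 - 0.01*-25.769 = -4.0371
f(3.1342, -4.0371) = 6*3.1342^2 + 3*(-4.0371)^2 = 107.8331


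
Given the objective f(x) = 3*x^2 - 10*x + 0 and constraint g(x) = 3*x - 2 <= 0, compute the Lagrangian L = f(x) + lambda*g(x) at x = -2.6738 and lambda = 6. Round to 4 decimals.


Step 1: Evaluate f(x).
f(-2.6738) = 3*(-2.6738)^2 - 10*(-2.6738) + 0 = 48.1856
Step 2: Evaluate g(x).
g(-2.6738) = 3*-2.6738 - 2 = -10.0214
Step 3: Compute Lagrangian.
L = 48.1856 + 6*-10.0214 = -11.9428


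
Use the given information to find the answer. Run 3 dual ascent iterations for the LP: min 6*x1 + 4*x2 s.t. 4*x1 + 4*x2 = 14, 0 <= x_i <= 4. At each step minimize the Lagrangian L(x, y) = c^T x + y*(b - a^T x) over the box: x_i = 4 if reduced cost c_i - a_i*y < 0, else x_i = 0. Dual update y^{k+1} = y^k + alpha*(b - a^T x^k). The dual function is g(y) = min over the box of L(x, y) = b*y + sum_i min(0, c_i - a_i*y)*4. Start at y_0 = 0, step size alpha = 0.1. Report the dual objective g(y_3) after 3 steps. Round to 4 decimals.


Dual ascent for LP: min 6*x1 + 4*x2, 4*x1 + 4*x2 = 14, 0 <= x_i <= 4
Step 1: y^k = 0.0, reduced costs: (6.0, 4.0)
  x^k = (0.0, 0.0), subgradient = b - a^T x = 14.0
  y^{k+1} = 0.0 + 0.1*14.0 = 1.4
Step 2: y^k = 1.4, reduced costs: (0.4, -1.6)
  x^k = (0.0, 4.0), subgradient = b - a^T x = -2.0
  y^{k+1} = 1.4 + 0.1*-2.0 = 1.2
Step 3: y^k = 1.2, reduced costs: (1.2, -0.8)
  x^k = (0.0, 4.0), subgradient = b - a^T x = -2.0
  y^{k+1} = 1.2 + 0.1*-2.0 = 1.0
Dual objective at y_3 = 1.0: reduced costs (2.0, 0.0), box minimizer x = (0.0, 0.0)
g(y_3) = b*y + (c1 - a1*y)*x1 + (c2 - a2*y)*x2 = 14*1.0 + 2.0*0.0 + 0.0*0.0 = 14.0 + 0.0 + 0.0 = 14.0


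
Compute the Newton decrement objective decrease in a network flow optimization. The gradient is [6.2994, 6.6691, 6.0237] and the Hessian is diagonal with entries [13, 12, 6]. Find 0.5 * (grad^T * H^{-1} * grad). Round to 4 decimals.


Step 1: H is diagonal, so H^(-1) * g = [0.4846, 0.5558, 1.004].
Step 2: g^T H^(-1) g = sum_i g_i^2 / H_ii
  = (6.2994)^2/13 + (6.6691)^2/12 + (6.0237)^2/6
  = 3.0525 + 3.7064 + 6.0475 = 12.8064
Step 3: Objective decrease = 0.5 * g^T H^(-1) g = 6.4032


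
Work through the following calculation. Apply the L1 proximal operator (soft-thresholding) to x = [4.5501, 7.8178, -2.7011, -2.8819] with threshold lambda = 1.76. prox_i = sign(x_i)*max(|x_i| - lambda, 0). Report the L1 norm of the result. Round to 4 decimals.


Soft-thresholding with lambda = 1.76:
prox(4.5501) = sign(4.5501)*max(|4.5501| - 1.76, 0) = 2.7901
prox(7.8178) = sign(7.8178)*max(|7.8178| - 1.76, 0) = 6.0578
prox(-2.7011) = sign(-2.7011)*max(|-2.7011| - 1.76, 0) = -0.9411
prox(-2.8819) = sign(-2.8819)*max(|-2.8819| - 1.76, 0) = -1.1219
prox(x) = [2.7901, 6.0578, -0.9411, -1.1219]
||prox(x)||_1 = 2.7901 + 6.0578 + 0.9411 + 1.1219 = 10.9109


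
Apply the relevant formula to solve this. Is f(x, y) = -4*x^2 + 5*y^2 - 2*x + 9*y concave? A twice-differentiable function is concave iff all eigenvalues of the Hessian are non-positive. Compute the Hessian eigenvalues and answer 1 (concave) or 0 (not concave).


The Hessian of f(x,y) = -4*x^2 + 5*y^2 - 2*x + 9*y is:
H = [[-8, 0], [0, 10]]
Trace = -8 + 10 = 2
Determinant = -8*10 - (0)^2 = -80
Discriminant = (2)^2 - 4*-80 = 324.0
Eigenvalues: lambda_1 = -8.0, lambda_2 = 10.0
The function is not concave.

0


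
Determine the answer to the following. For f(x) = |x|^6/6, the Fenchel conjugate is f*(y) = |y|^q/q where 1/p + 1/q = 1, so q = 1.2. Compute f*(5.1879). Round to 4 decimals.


The conjugate exponent q satisfies 1/p + 1/q = 1.
p = 6, so q = 6/(6 - 1) = 1.2
|y|^q = 5.1879^1.2 = 7.2109
f*(5.1879) = 7.2109 / 1.2 = 6.0091


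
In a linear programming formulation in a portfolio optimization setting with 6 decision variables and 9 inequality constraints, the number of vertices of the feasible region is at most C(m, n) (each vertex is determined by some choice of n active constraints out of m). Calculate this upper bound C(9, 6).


Each vertex corresponds to some choice of n active constraints out of m, so the number of vertices is at most C(m, n) = m! / (n!(m-n)!).
m = 9, n = 6
Numerator: 9 * 8 * 7 * 6 * 5 * 4
Denominator: 6! = 720
C(9, 6) = 84


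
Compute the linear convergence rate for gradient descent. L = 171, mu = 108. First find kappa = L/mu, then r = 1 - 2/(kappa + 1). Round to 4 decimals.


Step 1: Compute the condition number.
kappa = L/mu = 171/108 = 1.5833
Step 2: Compute the convergence rate.
r = 1 - 2/(kappa + 1) = 1 - 2*mu/(L + mu) = (L - mu)/(L + mu) = 63/279 = 0.2258


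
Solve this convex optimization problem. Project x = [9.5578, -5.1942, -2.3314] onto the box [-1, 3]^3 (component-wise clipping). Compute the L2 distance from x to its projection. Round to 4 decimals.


Project each component onto [-1, 3].
clip(9.5578) = 3.0, clip(-5.1942) = -1.0, clip(-2.3314) = -1.0
Projection = [3.0, -1.0, -1.0]
Squared diffs: [43.0047, 17.5913, 1.7726]
Distance = sqrt(62.3686) = 7.8974


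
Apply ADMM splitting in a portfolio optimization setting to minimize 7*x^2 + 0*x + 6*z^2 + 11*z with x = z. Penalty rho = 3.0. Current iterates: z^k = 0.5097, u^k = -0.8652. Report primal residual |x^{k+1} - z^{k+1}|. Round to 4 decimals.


ADMM iteration with rho = 3.0, z^k = 0.5097, u^k = -0.8652
Step 1: x-update.
Minimize 7*x^2 + 0*x + (3.0/2)*(x - 0.5097 - 0.8652)^2
FOC: (2*7 + 3.0)*x = 0 + 3.0*(0.5097 + 0.8652)
x^{k+1} = 0.2426
Step 2: z-update.
Minimize 6*z^2 + 11*z + (3.0/2)*(0.2426 - z - 0.8652)^2
FOC: (2*6 + 3.0)*z = -11 + 3.0*(0.2426 - 0.8652)
z^{k+1} = -0.8578
Step 3: u-update.
u^{k+1} = -0.8652 + 0.2426 + 0.8578 = 0.2353
Step 4: Primal residual = |0.2426 + 0.8578| = 1.1005


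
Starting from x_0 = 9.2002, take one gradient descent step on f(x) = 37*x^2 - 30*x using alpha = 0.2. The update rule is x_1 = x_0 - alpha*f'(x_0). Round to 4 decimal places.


We compute the gradient at x_0 and apply the update.
f'(x) = 74*x - 30
f'(9.2002) = 74*9.2002 - 30 = 650.8148
x_1 = 9.2002 - 0.2*650.8148 = -120.9628


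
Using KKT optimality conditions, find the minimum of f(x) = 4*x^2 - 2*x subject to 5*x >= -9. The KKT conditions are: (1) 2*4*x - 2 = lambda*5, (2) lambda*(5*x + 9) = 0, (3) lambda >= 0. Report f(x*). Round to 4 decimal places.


Step 1: Try lambda = 0 (constraint inactive).
Stationarity: 2*4*x - 2 = 0
x* = 2/(2*4) = 0.25
Check constraint: 5*0.25 = 1.25 >= -9 -- satisfied.
Step 2: Compute optimal value.
f(x*) = 4*0.25^2 - 2*0.25 = -0.25


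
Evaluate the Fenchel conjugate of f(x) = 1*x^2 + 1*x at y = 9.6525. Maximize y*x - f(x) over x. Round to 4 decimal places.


f*(y) = sup_x {y*x - a*x^2 - b*x} = sup_x {(y-b)*x - a*x^2}
FOC: (y - b) - 2a*x = 0 => x* = (y - b)/(2a)
x* = (9.6525 - 1)/(2*1) = 4.3263
f*(9.6525) = (y-b)^2/(4a) = (9.6525 - 1)^2/(4*1)
= 74.8658/4 = 18.7164


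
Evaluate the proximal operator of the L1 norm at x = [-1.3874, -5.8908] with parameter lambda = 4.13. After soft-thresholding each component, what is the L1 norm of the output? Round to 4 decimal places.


Soft-thresholding with lambda = 4.13:
prox(-1.3874) = sign(-1.3874)*max(|-1.3874| - 4.13, 0) = 0.0
prox(-5.8908) = sign(-5.8908)*max(|-5.8908| - 4.13, 0) = -1.7608
prox(x) = [0.0, -1.7608]
||prox(x)||_1 = 0.0 + 1.7608 = 1.7608


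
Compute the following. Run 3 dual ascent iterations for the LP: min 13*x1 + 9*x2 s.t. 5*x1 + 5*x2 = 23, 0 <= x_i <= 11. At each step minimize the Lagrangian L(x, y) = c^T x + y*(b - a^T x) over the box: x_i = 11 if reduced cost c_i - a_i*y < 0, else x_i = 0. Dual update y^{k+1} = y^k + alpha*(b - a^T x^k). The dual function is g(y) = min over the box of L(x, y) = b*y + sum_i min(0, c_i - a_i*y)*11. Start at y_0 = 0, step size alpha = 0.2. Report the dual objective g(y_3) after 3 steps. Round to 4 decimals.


Dual ascent for LP: min 13*x1 + 9*x2, 5*x1 + 5*x2 = 23, 0 <= x_i <= 11
Step 1: y^k = 0.0, reduced costs: (13.0, 9.0)
  x^k = (0.0, 0.0), subgradient = b - a^T x = 23.0
  y^{k+1} = 0.0 + 0.2*23.0 = 4.6
Step 2: y^k = 4.6, reduced costs: (-10.0, -14.0)
  x^k = (11.0, 11.0), subgradient = b - a^T x = -87.0
  y^{k+1} = 4.6 + 0.2*-87.0 = -12.8
Step 3: y^k = -12.8, reduced costs: (77.0, 73.0)
  x^k = (0.0, 0.0), subgradient = b - a^T x = 23.0
  y^{k+1} = -12.8 + 0.2*23.0 = -8.2
Dual objective at y_3 = -8.2: reduced costs (54.0, 50.0), box minimizer x = (0.0, 0.0)
g(y_3) = b*y + (c1 - a1*y)*x1 + (c2 - a2*y)*x2 = 23*(-8.2) + 54.0*0.0 + 50.0*0.0 = -188.6 + 0.0 + 0.0 = -188.6


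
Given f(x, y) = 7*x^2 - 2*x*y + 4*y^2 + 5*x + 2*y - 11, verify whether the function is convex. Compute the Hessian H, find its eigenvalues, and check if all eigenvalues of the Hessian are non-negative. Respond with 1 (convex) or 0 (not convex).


The Hessian of f(x,y) = 7*x^2 - 2*x*y + 4*y^2 + 5*x + 2*y - 11 is:
H = [[14, -2], [-2, 8]]
Trace = 14 + 8 = 22
Determinant = 14*8 - (-2)^2 = 108
Discriminant = (22)^2 - 4*108 = 52.0
Eigenvalues: lambda_1 = 7.3944, lambda_2 = 14.6056
The function is convex.

1


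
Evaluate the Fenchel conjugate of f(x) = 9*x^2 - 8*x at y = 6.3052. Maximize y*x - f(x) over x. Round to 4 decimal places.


f*(y) = sup_x {y*x - a*x^2 - b*x} = sup_x {(y-b)*x - a*x^2}
FOC: (y - b) - 2a*x = 0 => x* = (y - b)/(2a)
x* = (6.3052 + 8)/(2*9) = 0.7947
f*(6.3052) = (y-b)^2/(4a) = (6.3052 + 8)^2/(4*9)
= 204.6387/36 = 5.6844


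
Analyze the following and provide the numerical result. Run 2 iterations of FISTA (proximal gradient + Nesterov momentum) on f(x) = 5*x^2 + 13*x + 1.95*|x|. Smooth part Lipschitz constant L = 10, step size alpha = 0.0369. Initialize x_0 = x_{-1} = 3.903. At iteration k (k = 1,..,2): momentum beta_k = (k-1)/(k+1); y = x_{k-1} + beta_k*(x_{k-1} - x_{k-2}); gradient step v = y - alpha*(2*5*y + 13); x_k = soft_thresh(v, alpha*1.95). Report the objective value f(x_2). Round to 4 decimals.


FISTA on f(x) = 5*x^2 + 13*x + 1.95*|x|
L = 10, alpha = 0.0369
Iteration 1: beta = 0.0, y = 3.903 + 0.0*(3.903 - 3.903) = 3.903
  grad(y) = 52.03, v = y - alpha*grad = 1.9831
  prox(v) = soft_thresh(1.9831, 0.072) = 1.9111
Iteration 2: beta = 0.3333, y = 1.9111 + 0.3333*(1.9111 - 3.903) = 1.2472
  grad(y) = 25.4718, v = y - alpha*grad = 0.3073
  prox(v) = soft_thresh(0.3073, 0.072) = 0.2353
f(x_2) = 5*0.2353^2 + 13*0.2353 + 1.95*|0.2353| = 3.7949


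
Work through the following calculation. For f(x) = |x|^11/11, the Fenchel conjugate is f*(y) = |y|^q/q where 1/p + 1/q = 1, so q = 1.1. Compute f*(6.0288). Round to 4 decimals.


The conjugate exponent q satisfies 1/p + 1/q = 1.
p = 11, so q = 11/(11 - 1) = 1.1
|y|^q = 6.0288^1.1 = 7.2153
f*(6.0288) = 7.2153 / 1.1 = 6.5594


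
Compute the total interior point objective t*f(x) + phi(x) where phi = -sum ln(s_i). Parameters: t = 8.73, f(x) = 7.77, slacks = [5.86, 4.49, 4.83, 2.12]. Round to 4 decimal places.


Step 1: Compute log-barrier.
ln values: [1.7681, 1.5019, 1.5748, 0.7514]
phi = -(1.7681 + 1.5019 + 1.5748 + 0.7514) = -5.5963
Step 2: Compute augmented objective.
t*f(x) = 8.73*7.77 = 67.8321
Total = 67.8321 - 5.5963 = 62.2358


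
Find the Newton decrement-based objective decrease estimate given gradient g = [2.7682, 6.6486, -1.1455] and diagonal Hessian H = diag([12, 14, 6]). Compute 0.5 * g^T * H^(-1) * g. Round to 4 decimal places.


Step 1: H is diagonal, so H^(-1) * g = [0.2307, 0.4749, -0.1909].
Step 2: g^T H^(-1) g = sum_i g_i^2 / H_ii
  = (2.7682)^2/12 + (6.6486)^2/14 + (-1.1455)^2/6
  = 0.6386 + 3.1574 + 0.2187 = 4.0147
Step 3: Objective decrease = 0.5 * g^T H^(-1) g = 2.0073


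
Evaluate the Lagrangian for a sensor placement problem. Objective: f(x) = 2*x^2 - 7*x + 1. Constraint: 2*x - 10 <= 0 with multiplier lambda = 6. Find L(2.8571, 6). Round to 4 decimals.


Step 1: Evaluate f(x).
f(2.8571) = 2*2.8571^2 - 7*2.8571 + 1 = -2.6737
Step 2: Evaluate g(x).
g(2.8571) = 2*2.8571 - 10 = -4.2858
Step 3: Compute Lagrangian.
L = -2.6737 + 6*-4.2858 = -28.3885


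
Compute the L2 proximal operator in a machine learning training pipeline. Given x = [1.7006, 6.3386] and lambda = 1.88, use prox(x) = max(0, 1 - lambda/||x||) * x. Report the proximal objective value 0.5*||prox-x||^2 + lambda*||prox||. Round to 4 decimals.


Step 1: Compute ||x||.
||x|| = 6.5628
Step 2: Compute scaling factor.
scale = max(0, 1 - 1.88/6.5628) = 0.7135
Step 3: prox(x) = [1.2134, 4.5228]
||prox(x)|| = 4.6828
Step 4: Proximal objective.
0.5*||prox-x||^2 = 1.7672
lambda*||prox|| = 8.8037
Total = 10.5708


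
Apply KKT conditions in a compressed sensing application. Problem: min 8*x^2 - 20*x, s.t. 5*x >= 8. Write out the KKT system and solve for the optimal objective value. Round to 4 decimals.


Step 1: Try lambda = 0 (constraint inactive).
x_unc = 20/(2*8) = 1.25
Check: 5*1.25 = 6.25 < 8 -- violated!
Step 2: Constraint must be active: 5*x = 8
x* = 8/5 = 1.6
lambda = (2*8*1.6 - 20)/5 = 1.12
Step 3: Compute optimal value.
f(x*) = 8*1.6^2 - 20*1.6 = -11.52


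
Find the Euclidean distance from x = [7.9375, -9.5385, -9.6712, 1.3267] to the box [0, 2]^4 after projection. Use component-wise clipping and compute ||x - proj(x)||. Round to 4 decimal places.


Project each component onto [0, 2].
clip(7.9375) = 2.0, clip(-9.5385) = 0.0, clip(-9.6712) = 0.0, clip(1.3267) = 1.3267
Projection = [2.0, 0.0, 0.0, 1.3267]
Squared diffs: [35.2539, 90.983, 93.5321, 0.0]
Distance = sqrt(219.769) = 14.8246


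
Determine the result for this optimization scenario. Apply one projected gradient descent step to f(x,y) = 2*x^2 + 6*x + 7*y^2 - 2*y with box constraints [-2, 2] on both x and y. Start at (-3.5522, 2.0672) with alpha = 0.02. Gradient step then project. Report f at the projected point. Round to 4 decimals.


Step 1: Compute gradient at (-3.5522, 2.0672).
grad_x = 2*2*-3.5522 + 6 = -8.2088
grad_y = 2*7*2.0672 - 2 = 26.9408
Step 2: Gradient step.
x_raw = -3.5522 - 0.02*-8.2088 = -3.388
y_raw = 2.0672 - 0.02*26.9408 = 1.5284
Step 3: Project onto [-2, 2].
x_proj = clip(-3.388) = -2.0
y_proj = clip(1.5284) = 1.5284
Step 4: Evaluate f.
f(-2.0, 1.5284) = 9.2949


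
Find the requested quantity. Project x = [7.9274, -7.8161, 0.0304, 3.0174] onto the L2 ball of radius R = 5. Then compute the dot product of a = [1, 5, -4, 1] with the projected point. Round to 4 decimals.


Step 1: Compute ||x|| (intermediates to 6 decimals).
||x|| = sqrt(7.9274^2 + (-7.8161)^2 + 0.0304^2 + 3.0174^2) = 11.534328
Step 2: Project.
Since ||x|| > R, scale = R/||x|| = 5/11.534328 = 0.433489, proj(x) = scale * x
proj(x) = [3.436441, -3.388193, 0.013178, 1.30801]
Step 3: Dot product.
a^T * proj(x) = 1*3.436441 + 5*(-3.388193) - 4*0.013178 + 1*1.30801 = -12.2492


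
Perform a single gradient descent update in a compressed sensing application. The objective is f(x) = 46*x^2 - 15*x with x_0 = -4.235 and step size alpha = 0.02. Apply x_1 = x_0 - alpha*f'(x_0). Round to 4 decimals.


We compute the gradient at x_0 and apply the update.
f'(x) = 92*x - 15
f'(-4.235) = 92*-4.235 - 15 = -404.62
x_1 = -4.235 - 0.02*-404.62 = 3.8574


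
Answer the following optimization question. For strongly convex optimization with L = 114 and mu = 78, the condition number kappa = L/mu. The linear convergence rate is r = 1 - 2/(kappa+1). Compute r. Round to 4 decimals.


Step 1: Compute the condition number.
kappa = L/mu = 114/78 = 1.4615
Step 2: Compute the convergence rate.
r = 1 - 2/(kappa + 1) = 1 - 2*mu/(L + mu) = (L - mu)/(L + mu) = 36/192 = 0.1875


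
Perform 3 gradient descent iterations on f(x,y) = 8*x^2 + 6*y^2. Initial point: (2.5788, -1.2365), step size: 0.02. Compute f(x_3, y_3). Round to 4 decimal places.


Gradient descent on f(x,y) = 8*x^2 + 6*y^2.
Starting point: (2.5788, -1.2365), alpha = 0.02
Step 1: grad_x = 2*8*2.5788 = 41.2608, grad_y = 2*6*-1.2365 = -14.838
  x_1 = 2.5788 - 0.02*41.2608 = 1.7536
  y_1 = -1.2365 - 0.02*-14.838 = -0.9397
Step 2: grad_x = 2*8*1.7536 = 28.0573, grad_y = 2*6*-0.9397 = -11.2769
  x_2 = 1.7536 - 0.02*28.0573 = 1.1924
  y_2 = -0.9397 - 0.02*-11.2769 = -0.7142
Step 3: grad_x = 2*8*1.1924 = 19.079, grad_y = 2*6*-0.7142 = -8.5704
  x_3 = 1.1924 - 0.02*19.079 = 0.8109
  y_3 = -0.7142 - 0.02*-8.5704 = -0.5428
f(0.8109, -0.5428) = 8*0.8109^2 + 6*(-0.5428)^2 = 7.0277


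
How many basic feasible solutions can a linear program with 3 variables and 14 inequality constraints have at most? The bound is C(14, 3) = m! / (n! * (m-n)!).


Each vertex corresponds to some choice of n active constraints out of m, so the number of vertices is at most C(m, n) = m! / (n!(m-n)!).
m = 14, n = 3
Numerator: 14 * 13 * 12
Denominator: 3! = 6
C(14, 3) = 364


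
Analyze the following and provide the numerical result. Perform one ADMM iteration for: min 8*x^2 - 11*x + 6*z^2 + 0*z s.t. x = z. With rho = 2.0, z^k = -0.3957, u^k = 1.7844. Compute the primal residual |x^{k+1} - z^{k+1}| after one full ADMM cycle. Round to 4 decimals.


ADMM iteration with rho = 2.0, z^k = -0.3957, u^k = 1.7844
Step 1: x-update.
Minimize 8*x^2 - 11*x + (2.0/2)*(x + 0.3957 + 1.7844)^2
FOC: (2*8 + 2.0)*x = 11 + 2.0*(-0.3957 - 1.7844)
x^{k+1} = 0.3689
Step 2: z-update.
Minimize 6*z^2 + 0*z + (2.0/2)*(0.3689 - z + 1.7844)^2
FOC: (2*6 + 2.0)*z = 0 + 2.0*(0.3689 + 1.7844)
z^{k+1} = 0.3076
Step 3: u-update.
u^{k+1} = 1.7844 + 0.3689 - 0.3076 = 1.8457
Step 4: Primal residual = |0.3689 - 0.3076| = 0.0613


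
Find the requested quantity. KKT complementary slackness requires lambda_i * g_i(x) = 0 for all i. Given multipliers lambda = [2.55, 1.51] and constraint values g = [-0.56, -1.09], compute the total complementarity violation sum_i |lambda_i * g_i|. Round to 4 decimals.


KKT complementary slackness check:
lambda_1 * g_1 = 2.55 * -0.56 = -1.428
lambda_2 * g_2 = 1.51 * -1.09 = -1.6459
Total violation = 1.428 + 1.6459 = 3.0739


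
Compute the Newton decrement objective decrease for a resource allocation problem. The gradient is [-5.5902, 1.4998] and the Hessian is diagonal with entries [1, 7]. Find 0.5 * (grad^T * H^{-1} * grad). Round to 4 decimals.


Step 1: H is diagonal, so H^(-1) * g = [-5.5902, 0.2143].
Step 2: g^T H^(-1) g = sum_i g_i^2 / H_ii
  = (-5.5902)^2/1 + (1.4998)^2/7
  = 31.2503 + 0.3213 = 31.5717
Step 3: Objective decrease = 0.5 * g^T H^(-1) g = 15.7858


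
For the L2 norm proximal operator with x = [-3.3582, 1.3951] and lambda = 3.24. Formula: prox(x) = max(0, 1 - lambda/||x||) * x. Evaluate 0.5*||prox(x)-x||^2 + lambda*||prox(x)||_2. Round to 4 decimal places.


Step 1: Compute ||x||.
||x|| = 3.6365
Step 2: Compute scaling factor.
scale = max(0, 1 - 3.24/3.6365) = 0.109
Step 3: prox(x) = [-0.3661, 0.1521]
||prox(x)|| = 0.3965
Step 4: Proximal objective.
0.5*||prox-x||^2 = 5.2488
lambda*||prox|| = 1.2847
Total = 6.5333


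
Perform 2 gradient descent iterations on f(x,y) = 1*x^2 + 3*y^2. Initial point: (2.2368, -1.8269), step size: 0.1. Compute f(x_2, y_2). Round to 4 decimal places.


Gradient descent on f(x,y) = 1*x^2 + 3*y^2.
Starting point: (2.2368, -1.8269), alpha = 0.1
Step 1: grad_x = 2*1*2.2368 = 4.4736, grad_y = 2*3*-1.8269 = -10.9614
  x_1 = 2.2368 - 0.1*4.4736 = 1.7894
  y_1 = -1.8269 - 0.1*-10.9614 = -0.7308
Step 2: grad_x = 2*1*1.7894 = 3.5789, grad_y = 2*3*-0.7308 = -4.3846
  x_2 = 1.7894 - 0.1*3.5789 = 1.4316
  y_2 = -0.7308 - 0.1*-4.3846 = -0.2923
f(1.4316, -0.2923) = 1*1.4316^2 + 3*(-0.2923)^2 = 2.3057


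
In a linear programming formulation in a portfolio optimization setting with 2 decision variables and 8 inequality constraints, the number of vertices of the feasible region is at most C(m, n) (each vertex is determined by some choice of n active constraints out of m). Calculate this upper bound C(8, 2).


Each vertex corresponds to some choice of n active constraints out of m, so the number of vertices is at most C(m, n) = m! / (n!(m-n)!).
m = 8, n = 2
Numerator: 8 * 7
Denominator: 2! = 2
C(8, 2) = 28


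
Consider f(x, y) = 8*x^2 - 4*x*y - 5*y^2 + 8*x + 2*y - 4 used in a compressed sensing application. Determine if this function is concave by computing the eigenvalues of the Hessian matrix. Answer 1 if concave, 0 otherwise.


The Hessian of f(x,y) = 8*x^2 - 4*x*y - 5*y^2 + 8*x + 2*y - 4 is:
H = [[16, -4], [-4, -10]]
Trace = 16 - 10 = 6
Determinant = 16*-10 - (-4)^2 = -176
Discriminant = (6)^2 - 4*-176 = 740.0
Eigenvalues: lambda_1 = -10.6015, lambda_2 = 16.6015
The function is not concave.

0


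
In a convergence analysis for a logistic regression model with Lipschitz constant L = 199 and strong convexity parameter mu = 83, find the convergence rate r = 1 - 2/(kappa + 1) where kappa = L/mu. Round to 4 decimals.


Step 1: Compute the condition number.
kappa = L/mu = 199/83 = 2.3976
Step 2: Compute the convergence rate.
r = 1 - 2/(kappa + 1) = 1 - 2*mu/(L + mu) = (L - mu)/(L + mu) = 116/282 = 0.4113


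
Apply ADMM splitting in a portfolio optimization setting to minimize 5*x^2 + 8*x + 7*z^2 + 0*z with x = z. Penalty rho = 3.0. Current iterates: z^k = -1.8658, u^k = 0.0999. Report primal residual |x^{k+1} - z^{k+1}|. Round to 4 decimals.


ADMM iteration with rho = 3.0, z^k = -1.8658, u^k = 0.0999
Step 1: x-update.
Minimize 5*x^2 + 8*x + (3.0/2)*(x + 1.8658 + 0.0999)^2
FOC: (2*5 + 3.0)*x = -8 + 3.0*(-1.8658 - 0.0999)
x^{k+1} = -1.069
Step 2: z-update.
Minimize 7*z^2 + 0*z + (3.0/2)*(-1.069 - z + 0.0999)^2
FOC: (2*7 + 3.0)*z = 0 + 3.0*(-1.069 + 0.0999)
z^{k+1} = -0.171
Step 3: u-update.
u^{k+1} = 0.0999 - 1.069 + 0.171 = -0.7981
Step 4: Primal residual = |-1.069 + 0.171| = 0.898


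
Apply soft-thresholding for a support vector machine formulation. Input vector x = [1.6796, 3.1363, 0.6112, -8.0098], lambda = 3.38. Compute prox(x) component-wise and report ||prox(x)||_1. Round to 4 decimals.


Soft-thresholding with lambda = 3.38:
prox(1.6796) = sign(1.6796)*max(|1.6796| - 3.38, 0) = 0.0
prox(3.1363) = sign(3.1363)*max(|3.1363| - 3.38, 0) = 0.0
prox(0.6112) = sign(0.6112)*max(|0.6112| - 3.38, 0) = 0.0
prox(-8.0098) = sign(-8.0098)*max(|-8.0098| - 3.38, 0) = -4.6298
prox(x) = [0.0, 0.0, 0.0, -4.6298]
||prox(x)||_1 = 0.0 + 0.0 + 0.0 + 4.6298 = 4.6298


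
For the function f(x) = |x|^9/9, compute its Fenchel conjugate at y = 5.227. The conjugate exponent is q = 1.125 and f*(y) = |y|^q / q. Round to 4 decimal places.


The conjugate exponent q satisfies 1/p + 1/q = 1.
p = 9, so q = 9/(9 - 1) = 1.125
|y|^q = 5.227^1.125 = 6.4274
f*(5.227) = 6.4274 / 1.125 = 5.7132


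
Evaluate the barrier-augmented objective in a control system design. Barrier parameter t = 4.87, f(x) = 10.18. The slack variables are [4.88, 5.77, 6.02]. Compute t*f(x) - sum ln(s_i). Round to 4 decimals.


Step 1: Compute log-barrier.
ln values: [1.5851, 1.7527, 1.7951]
phi = -(1.5851 + 1.7527 + 1.7951) = -5.1329
Step 2: Compute augmented objective.
t*f(x) = 4.87*10.18 = 49.5766
Total = 49.5766 - 5.1329 = 44.4437


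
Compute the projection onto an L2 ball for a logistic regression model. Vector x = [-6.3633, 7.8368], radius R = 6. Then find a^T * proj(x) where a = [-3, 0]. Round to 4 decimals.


Step 1: Compute ||x|| (intermediates to 6 decimals).
||x|| = sqrt((-6.3633)^2 + 7.8368^2) = 10.094901
Step 2: Project.
Since ||x|| > R, scale = R/||x|| = 6/10.094901 = 0.594359, proj(x) = scale * x
proj(x) = [-3.782085, 4.657873]
Step 3: Dot product.
a^T * proj(x) = -3*(-3.782085) + 0*4.657873 = 11.3463


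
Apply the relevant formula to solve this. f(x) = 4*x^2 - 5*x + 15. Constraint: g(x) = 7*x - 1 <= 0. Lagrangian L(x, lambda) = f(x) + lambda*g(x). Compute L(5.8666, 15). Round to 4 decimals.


Step 1: Evaluate f(x).
f(5.8666) = 4*5.8666^2 - 5*5.8666 + 15 = 123.335
Step 2: Evaluate g(x).
g(5.8666) = 7*5.8666 - 1 = 40.0662
Step 3: Compute Lagrangian.
L = 123.335 + 15*40.0662 = 724.328


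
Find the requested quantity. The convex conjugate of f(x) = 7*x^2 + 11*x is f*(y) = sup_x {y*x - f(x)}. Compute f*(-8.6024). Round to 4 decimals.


f*(y) = sup_x {y*x - a*x^2 - b*x} = sup_x {(y-b)*x - a*x^2}
FOC: (y - b) - 2a*x = 0 => x* = (y - b)/(2a)
x* = (-8.6024 - 11)/(2*7) = -1.4002
f*(-8.6024) = (y-b)^2/(4a) = (-8.6024 - 11)^2/(4*7)
= 384.2541/28 = 13.7234


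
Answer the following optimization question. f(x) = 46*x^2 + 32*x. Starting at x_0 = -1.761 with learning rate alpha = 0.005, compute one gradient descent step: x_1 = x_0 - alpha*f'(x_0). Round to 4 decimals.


We compute the gradient at x_0 and apply the update.
f'(x) = 92*x + 32
f'(-1.761) = 92*-1.761 + 32 = -130.012
x_1 = -1.761 - 0.005*-130.012 = -1.1109


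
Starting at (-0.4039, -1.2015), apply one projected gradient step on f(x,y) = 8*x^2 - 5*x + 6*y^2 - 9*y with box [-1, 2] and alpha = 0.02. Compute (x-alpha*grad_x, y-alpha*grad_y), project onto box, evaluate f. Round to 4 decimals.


Step 1: Compute gradient at (-0.4039, -1.2015).
grad_x = 2*8*-0.4039 - 5 = -11.4624
grad_y = 2*6*-1.2015 - 9 = -23.418
Step 2: Gradient step.
x_raw = -0.4039 - 0.02*-11.4624 = -0.1747
y_raw = -1.2015 - 0.02*-23.418 = -0.7331
Step 3: Project onto [-1, 2].
x_proj = clip(-0.1747) = -0.1747
y_proj = clip(-0.7331) = -0.7331
Step 4: Evaluate f.
f(-0.1747, -0.7331) = 10.9405


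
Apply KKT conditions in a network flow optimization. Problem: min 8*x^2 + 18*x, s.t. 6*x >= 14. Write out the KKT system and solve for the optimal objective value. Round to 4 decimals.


Step 1: Try lambda = 0 (constraint inactive).
x_unc = -18/(2*8) = -1.125
Check: 6*-1.125 = -6.75 < 14 -- violated!
Step 2: Constraint must be active: 6*x = 14
x* = 14/6 = 7/3 = 2.3333 (rounded; the exact value 7/3 is used below)
lambda = (2*8*(7/3) + 18)/6 = 9.2222
Step 3: Compute optimal value.
f(x*) = 8*(7/3)^2 + 18*(7/3) = 85.5556


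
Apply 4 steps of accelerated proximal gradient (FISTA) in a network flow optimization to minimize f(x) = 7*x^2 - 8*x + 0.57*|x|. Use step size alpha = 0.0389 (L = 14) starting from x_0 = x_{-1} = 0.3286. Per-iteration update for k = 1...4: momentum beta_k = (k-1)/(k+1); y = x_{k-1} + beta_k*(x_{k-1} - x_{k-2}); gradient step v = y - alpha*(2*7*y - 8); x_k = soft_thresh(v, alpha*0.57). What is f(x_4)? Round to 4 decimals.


FISTA on f(x) = 7*x^2 - 8*x + 0.57*|x|
L = 14, alpha = 0.0389
Iteration 1: beta = 0.0, y = 0.3286 + 0.0*(0.3286 - 0.3286) = 0.3286
  grad(y) = -3.3996, v = y - alpha*grad = 0.4608
  prox(v) = soft_thresh(0.4608, 0.0222) = 0.4387
Iteration 2: beta = 0.3333, y = 0.4387 + 0.3333*(0.4387 - 0.3286) = 0.4754
  grad(y) = -1.3449, v = y - alpha*grad = 0.5277
  prox(v) = soft_thresh(0.5277, 0.0222) = 0.5055
Iteration 3: beta = 0.5, y = 0.5055 + 0.5*(0.5055 - 0.4387) = 0.5389
  grad(y) = -0.4551, v = y - alpha*grad = 0.5566
  prox(v) = soft_thresh(0.5566, 0.0222) = 0.5345
Iteration 4: beta = 0.6, y = 0.5345 + 0.6*(0.5345 - 0.5055) = 0.5518
  grad(y) = -0.2745, v = y - alpha*grad = 0.5625
  prox(v) = soft_thresh(0.5625, 0.0222) = 0.5403
f(x_4) = 7*0.5403^2 - 8*0.5403 + 0.57*|0.5403| = -1.971


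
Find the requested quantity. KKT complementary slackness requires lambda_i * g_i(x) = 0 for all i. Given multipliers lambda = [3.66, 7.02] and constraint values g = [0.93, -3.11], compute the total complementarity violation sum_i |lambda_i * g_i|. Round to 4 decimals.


KKT complementary slackness check:
lambda_1 * g_1 = 3.66 * 0.93 = 3.4038
lambda_2 * g_2 = 7.02 * -3.11 = -21.8322
Total violation = 3.4038 + 21.8322 = 25.236


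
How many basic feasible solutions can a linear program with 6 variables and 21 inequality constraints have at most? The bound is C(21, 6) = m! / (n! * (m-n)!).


Each vertex corresponds to some choice of n active constraints out of m, so the number of vertices is at most C(m, n) = m! / (n!(m-n)!).
m = 21, n = 6
Numerator: 21 * 20 * 19 * 18 * 17 * 16
Denominator: 6! = 720
C(21, 6) = 54264
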